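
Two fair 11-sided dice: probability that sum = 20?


Total outcomes = 11×11 = 121
Favorable (sum = 20): 3
P = 3/121 = 0.0248

P = 0.0248


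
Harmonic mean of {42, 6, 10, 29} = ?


Sum of reciprocals = 1/42 + 1/6 + 1/10 + 1/29 = 0.324959
HM = 4/0.324959 = 12.3092

HM = 12.3092


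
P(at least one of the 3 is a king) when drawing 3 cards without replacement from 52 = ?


P(at least one) = 1 - P(none)
P(none) = (48/52) × (47/51) × (46/50) = 0.782624
P(at least one) = 1 - 0.782624 = 0.2174

P = 0.2174


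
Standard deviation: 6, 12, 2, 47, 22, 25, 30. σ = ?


Mean = 20.5714
Variance = 205.6735
SD = sqrt(205.6735) = 14.3413

SD = 14.3413


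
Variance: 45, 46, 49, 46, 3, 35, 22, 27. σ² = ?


Mean = 34.1250
Squared deviations: 118.2656, 141.0156, 221.2656, 141.0156, 968.7656, 0.7656, 147.0156, 50.7656
Sum = 1788.8750
Variance = 1788.8750/8 = 223.6094

Variance = 223.6094


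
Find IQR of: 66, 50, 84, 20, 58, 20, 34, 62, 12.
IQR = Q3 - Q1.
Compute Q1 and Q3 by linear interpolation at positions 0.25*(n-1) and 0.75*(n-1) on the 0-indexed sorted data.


Sorted: 12, 20, 20, 34, 50, 58, 62, 66, 84
Q1 (25th %ile) = 20.0000
Q3 (75th %ile) = 62.0000
IQR = 62.0000 - 20.0000 = 42.0000

IQR = 42.0000


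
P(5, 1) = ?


P(5,1) = 5!/4!
= 120/24
= 5

P(5,1) = 5


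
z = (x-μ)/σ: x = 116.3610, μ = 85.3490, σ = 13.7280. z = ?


z = (116.3610 - 85.3490)/13.7280
= 31.0120/13.7280
= 2.2590

z = 2.2590


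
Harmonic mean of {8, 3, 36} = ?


Sum of reciprocals = 1/8 + 1/3 + 1/36 = 0.486111
HM = 3/0.486111 = 6.1714

HM = 6.1714


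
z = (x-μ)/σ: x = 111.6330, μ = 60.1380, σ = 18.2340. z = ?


z = (111.6330 - 60.1380)/18.2340
= 51.4950/18.2340
= 2.8241

z = 2.8241


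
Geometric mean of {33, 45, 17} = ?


Product = 33 × 45 × 17 = 25245
GM = 25245^(1/3) = 29.3354

GM = 29.3354


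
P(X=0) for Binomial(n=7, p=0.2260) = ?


C(7,0) = 1
p^0 = 1.000000
(1-p)^7 = 0.166413
P = 1 * 1.000000 * 0.166413 = 0.1664

P(X=0) = 0.1664


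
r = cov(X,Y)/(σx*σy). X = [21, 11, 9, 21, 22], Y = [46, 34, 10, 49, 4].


Mean X = 16.8000, Mean Y = 28.6000
SD X = 5.600000, SD Y = 18.434750
Cov = 28.920000
r = 28.920000/(5.600000*18.434750) = 0.2801

r = 0.2801


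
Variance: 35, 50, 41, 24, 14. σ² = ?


Mean = 32.8000
Squared deviations: 4.8400, 295.8400, 67.2400, 77.4400, 353.4400
Sum = 798.8000
Variance = 798.8000/5 = 159.7600

Variance = 159.7600


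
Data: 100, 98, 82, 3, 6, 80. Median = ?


Sorted: 3, 6, 80, 82, 98, 100
n = 6 (even)
Middle values: 80 and 82
Median = (80+82)/2 = 81.0000

Median = 81.0000


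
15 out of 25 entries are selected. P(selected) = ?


P = 15/25 = 0.6000

P = 0.6000


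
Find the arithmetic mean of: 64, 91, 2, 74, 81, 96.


Sum = 64 + 91 + 2 + 74 + 81 + 96 = 408
n = 6
Mean = 408/6 = 68.0000

Mean = 68.0000


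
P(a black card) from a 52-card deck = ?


26 black cards in 52 cards
P = 26/52 = 0.5000

P = 0.5000


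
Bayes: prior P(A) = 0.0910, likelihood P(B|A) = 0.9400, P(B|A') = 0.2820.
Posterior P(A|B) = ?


P(B) = P(B|A)*P(A) + P(B|A')*P(A')
= 0.9400*0.0910 + 0.2820*0.9090
= 0.085540 + 0.256338 = 0.341878
P(A|B) = 0.085540/0.341878 = 0.2502

P(A|B) = 0.2502


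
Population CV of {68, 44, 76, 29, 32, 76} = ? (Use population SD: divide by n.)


Mean = 54.1667
SD = 19.8865
CV = (19.8865/54.1667)*100 = 36.7135%

CV = 36.7135%


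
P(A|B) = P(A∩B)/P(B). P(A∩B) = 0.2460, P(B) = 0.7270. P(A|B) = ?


P(A|B) = 0.2460/0.7270 = 0.3384

P(A|B) = 0.3384


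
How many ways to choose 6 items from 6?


C(6,6) = 6!/(6! × 0!)
= 720/(720 × 1)
= 1

C(6,6) = 1


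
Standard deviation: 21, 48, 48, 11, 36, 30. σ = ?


Mean = 32.3333
Variance = 182.2222
SD = sqrt(182.2222) = 13.4990

SD = 13.4990


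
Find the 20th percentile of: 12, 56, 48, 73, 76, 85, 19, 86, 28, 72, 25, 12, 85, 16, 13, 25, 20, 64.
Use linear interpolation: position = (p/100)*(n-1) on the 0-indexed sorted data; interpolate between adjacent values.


Sorted: 12, 12, 13, 16, 19, 20, 25, 25, 28, 48, 56, 64, 72, 73, 76, 85, 85, 86
n = 18
Index = 20/100 * 17 = 3.4000
Lower = data[3] = 16, Upper = data[4] = 19
P20 = 16 + 0.4000*(3) = 17.2000

P20 = 17.2000


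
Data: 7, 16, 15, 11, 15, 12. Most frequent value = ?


Frequencies: 7:1, 11:1, 12:1, 15:2, 16:1
Max frequency = 2
Mode = 15

Mode = 15


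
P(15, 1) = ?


P(15,1) = 15!/14!
= 1307674368000/87178291200
= 15

P(15,1) = 15


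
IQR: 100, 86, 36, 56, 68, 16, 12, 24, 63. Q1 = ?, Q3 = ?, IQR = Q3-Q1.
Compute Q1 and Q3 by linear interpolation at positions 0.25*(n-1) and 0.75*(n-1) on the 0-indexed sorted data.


Sorted: 12, 16, 24, 36, 56, 63, 68, 86, 100
Q1 (25th %ile) = 24.0000
Q3 (75th %ile) = 68.0000
IQR = 68.0000 - 24.0000 = 44.0000

IQR = 44.0000


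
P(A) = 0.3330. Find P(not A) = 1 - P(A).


P(not A) = 1 - 0.3330 = 0.6670

P(not A) = 0.6670


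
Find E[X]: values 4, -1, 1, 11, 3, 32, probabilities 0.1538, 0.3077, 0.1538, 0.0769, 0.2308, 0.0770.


E[X] = 4*0.1538 - 1*0.3077 + 1*0.1538 + 11*0.0769 + 3*0.2308 + 32*0.0770
= 0.6152 - 0.3077 + 0.1538 + 0.8459 + 0.6924 + 2.4640
= 4.4636

E[X] = 4.4636


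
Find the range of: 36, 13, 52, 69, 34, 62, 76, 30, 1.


Max = 76, Min = 1
Range = 76 - 1 = 75

Range = 75


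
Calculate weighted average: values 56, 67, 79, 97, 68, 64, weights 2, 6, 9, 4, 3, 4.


Numerator = 56*2 + 67*6 + 79*9 + 97*4 + 68*3 + 64*4 = 2073
Denominator = 2 + 6 + 9 + 4 + 3 + 4 = 28
WM = 2073/28 = 74.0357

WM = 74.0357


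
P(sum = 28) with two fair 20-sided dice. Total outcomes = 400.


Total outcomes = 20×20 = 400
Favorable (sum = 28): 13
P = 13/400 = 0.0325

P = 0.0325


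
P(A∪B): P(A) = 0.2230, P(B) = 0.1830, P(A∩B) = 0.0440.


P(A∪B) = 0.2230 + 0.1830 - 0.0440
= 0.4060 - 0.0440
= 0.3620

P(A∪B) = 0.3620


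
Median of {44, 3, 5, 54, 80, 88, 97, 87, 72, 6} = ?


Sorted: 3, 5, 6, 44, 54, 72, 80, 87, 88, 97
n = 10 (even)
Middle values: 54 and 72
Median = (54+72)/2 = 63.0000

Median = 63.0000


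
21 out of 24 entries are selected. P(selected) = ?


P = 21/24 = 0.8750

P = 0.8750


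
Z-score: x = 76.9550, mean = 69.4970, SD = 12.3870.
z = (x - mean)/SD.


z = (76.9550 - 69.4970)/12.3870
= 7.4580/12.3870
= 0.6021

z = 0.6021


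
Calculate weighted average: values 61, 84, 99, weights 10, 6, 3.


Numerator = 61*10 + 84*6 + 99*3 = 1411
Denominator = 10 + 6 + 3 = 19
WM = 1411/19 = 74.2632

WM = 74.2632


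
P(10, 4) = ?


P(10,4) = 10!/6!
= 3628800/720
= 5040

P(10,4) = 5040


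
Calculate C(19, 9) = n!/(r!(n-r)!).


C(19,9) = 19!/(9! × 10!)
= 121645100408832000/(362880 × 3628800)
= 92378

C(19,9) = 92378


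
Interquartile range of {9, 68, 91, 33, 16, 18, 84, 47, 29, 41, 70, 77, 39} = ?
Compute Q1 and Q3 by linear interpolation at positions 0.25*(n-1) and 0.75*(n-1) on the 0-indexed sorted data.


Sorted: 9, 16, 18, 29, 33, 39, 41, 47, 68, 70, 77, 84, 91
Q1 (25th %ile) = 29.0000
Q3 (75th %ile) = 70.0000
IQR = 70.0000 - 29.0000 = 41.0000

IQR = 41.0000


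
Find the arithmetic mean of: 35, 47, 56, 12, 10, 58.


Sum = 35 + 47 + 56 + 12 + 10 + 58 = 218
n = 6
Mean = 218/6 = 36.3333

Mean = 36.3333


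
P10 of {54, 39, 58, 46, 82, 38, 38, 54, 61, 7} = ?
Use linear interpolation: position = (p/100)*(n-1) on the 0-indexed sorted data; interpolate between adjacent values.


Sorted: 7, 38, 38, 39, 46, 54, 54, 58, 61, 82
n = 10
Index = 10/100 * 9 = 0.9000
Lower = data[0] = 7, Upper = data[1] = 38
P10 = 7 + 0.9000*(31) = 34.9000

P10 = 34.9000


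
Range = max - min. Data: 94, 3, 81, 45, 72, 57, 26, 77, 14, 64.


Max = 94, Min = 3
Range = 94 - 3 = 91

Range = 91


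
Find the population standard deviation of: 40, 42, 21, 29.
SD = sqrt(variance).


Mean = 33.0000
Variance = 72.5000
SD = sqrt(72.5000) = 8.5147

SD = 8.5147


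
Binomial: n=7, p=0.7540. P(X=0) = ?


C(7,0) = 1
p^0 = 1.000000
(1-p)^7 = 5.451873e-05
P = 1 * 1.000000 * 5.451873e-05 = 5.4519e-05

P(X=0) = 5.4519e-05


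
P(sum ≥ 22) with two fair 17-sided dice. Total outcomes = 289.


Total outcomes = 17×17 = 289
Favorable (sum ≥ 22): 91
P = 91/289 = 0.3149

P = 0.3149


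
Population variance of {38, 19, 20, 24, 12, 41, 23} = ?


Mean = 25.2857
Squared deviations: 161.6531, 39.5102, 27.9388, 1.6531, 176.5102, 246.9388, 5.2245
Sum = 659.4286
Variance = 659.4286/7 = 94.2041

Variance = 94.2041


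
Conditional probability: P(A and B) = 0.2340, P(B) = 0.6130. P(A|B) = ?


P(A|B) = 0.2340/0.6130 = 0.3817

P(A|B) = 0.3817


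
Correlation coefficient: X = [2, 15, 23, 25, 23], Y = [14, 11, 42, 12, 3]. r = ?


Mean X = 17.6000, Mean Y = 16.4000
SD X = 8.522910, SD Y = 13.335666
Cov = 16.960000
r = 16.960000/(8.522910*13.335666) = 0.1492

r = 0.1492


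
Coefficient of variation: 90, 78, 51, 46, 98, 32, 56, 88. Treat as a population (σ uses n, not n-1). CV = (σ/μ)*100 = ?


Mean = 67.3750
SD = 22.6215
CV = (22.6215/67.3750)*100 = 33.5756%

CV = 33.5756%


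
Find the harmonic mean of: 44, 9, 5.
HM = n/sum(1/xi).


Sum of reciprocals = 1/44 + 1/9 + 1/5 = 0.333838
HM = 3/0.333838 = 8.9864

HM = 8.9864


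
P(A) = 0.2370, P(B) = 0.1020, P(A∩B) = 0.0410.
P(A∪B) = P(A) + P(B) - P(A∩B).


P(A∪B) = 0.2370 + 0.1020 - 0.0410
= 0.3390 - 0.0410
= 0.2980

P(A∪B) = 0.2980


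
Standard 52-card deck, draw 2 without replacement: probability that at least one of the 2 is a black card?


P(at least one) = 1 - P(none)
P(none) = (26/52) × (25/51) = 0.245098
P(at least one) = 1 - 0.245098 = 0.7549

P = 0.7549


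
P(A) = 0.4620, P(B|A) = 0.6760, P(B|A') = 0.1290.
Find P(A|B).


P(B) = P(B|A)*P(A) + P(B|A')*P(A')
= 0.6760*0.4620 + 0.1290*0.5380
= 0.312312 + 0.069402 = 0.381714
P(A|B) = 0.312312/0.381714 = 0.8182

P(A|B) = 0.8182


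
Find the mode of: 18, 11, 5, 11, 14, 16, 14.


Frequencies: 5:1, 11:2, 14:2, 16:1, 18:1
Max frequency = 2
Mode = 11, 14

Mode = 11, 14


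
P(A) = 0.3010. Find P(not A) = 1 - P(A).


P(not A) = 1 - 0.3010 = 0.6990

P(not A) = 0.6990


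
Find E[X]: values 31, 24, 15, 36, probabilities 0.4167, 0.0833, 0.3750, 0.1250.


E[X] = 31*0.4167 + 24*0.0833 + 15*0.3750 + 36*0.1250
= 12.9177 + 1.9992 + 5.6250 + 4.5000
= 25.0419

E[X] = 25.0419


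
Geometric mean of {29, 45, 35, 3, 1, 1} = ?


Product = 29 × 45 × 35 × 3 × 1 × 1 = 137025
GM = 137025^(1/6) = 7.1801

GM = 7.1801


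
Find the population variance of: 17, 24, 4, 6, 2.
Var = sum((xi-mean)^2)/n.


Mean = 10.6000
Squared deviations: 40.9600, 179.5600, 43.5600, 21.1600, 73.9600
Sum = 359.2000
Variance = 359.2000/5 = 71.8400

Variance = 71.8400


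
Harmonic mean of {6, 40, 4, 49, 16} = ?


Sum of reciprocals = 1/6 + 1/40 + 1/4 + 1/49 + 1/16 = 0.524575
HM = 5/0.524575 = 9.5315

HM = 9.5315


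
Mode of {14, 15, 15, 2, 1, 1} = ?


Frequencies: 1:2, 2:1, 14:1, 15:2
Max frequency = 2
Mode = 1, 15

Mode = 1, 15


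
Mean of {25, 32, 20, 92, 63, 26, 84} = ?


Sum = 25 + 32 + 20 + 92 + 63 + 26 + 84 = 342
n = 7
Mean = 342/7 = 48.8571

Mean = 48.8571


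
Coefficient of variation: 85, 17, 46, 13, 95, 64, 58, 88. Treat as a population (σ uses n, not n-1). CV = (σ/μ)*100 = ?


Mean = 58.2500
SD = 29.3332
CV = (29.3332/58.2500)*100 = 50.3575%

CV = 50.3575%


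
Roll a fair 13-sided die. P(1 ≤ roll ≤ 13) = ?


Favorable outcomes (1 ≤ roll ≤ 13): 13
Total outcomes = 13
P = 13/13 = 1.0000

P = 1.0000


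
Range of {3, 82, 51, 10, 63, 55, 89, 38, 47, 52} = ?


Max = 89, Min = 3
Range = 89 - 3 = 86

Range = 86


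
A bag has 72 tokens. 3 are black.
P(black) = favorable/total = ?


P = 3/72 = 0.0417

P = 0.0417


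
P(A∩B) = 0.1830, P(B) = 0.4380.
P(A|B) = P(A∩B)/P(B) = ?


P(A|B) = 0.1830/0.4380 = 0.4178

P(A|B) = 0.4178


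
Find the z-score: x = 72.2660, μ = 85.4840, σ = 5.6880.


z = (72.2660 - 85.4840)/5.6880
= -13.2180/5.6880
= -2.3238

z = -2.3238


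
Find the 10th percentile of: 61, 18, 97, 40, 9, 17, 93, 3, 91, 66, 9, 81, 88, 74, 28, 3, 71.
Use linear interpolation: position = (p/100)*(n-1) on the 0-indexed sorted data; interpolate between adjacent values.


Sorted: 3, 3, 9, 9, 17, 18, 28, 40, 61, 66, 71, 74, 81, 88, 91, 93, 97
n = 17
Index = 10/100 * 16 = 1.6000
Lower = data[1] = 3, Upper = data[2] = 9
P10 = 3 + 0.6000*(6) = 6.6000

P10 = 6.6000


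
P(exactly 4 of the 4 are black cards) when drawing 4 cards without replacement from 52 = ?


Hypergeometric: P(X=4) = C(26,4)·C(26,0) / C(52,4)
= 14950 × 1 / 270725
= 14950/270725 = 0.0552

P = 0.0552


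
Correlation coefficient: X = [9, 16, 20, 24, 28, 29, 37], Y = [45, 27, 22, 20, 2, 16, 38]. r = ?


Mean X = 23.2857, Mean Y = 24.2857
SD X = 8.547586, SD Y = 13.166128
Cov = -39.367347
r = -39.367347/(8.547586*13.166128) = -0.3498

r = -0.3498


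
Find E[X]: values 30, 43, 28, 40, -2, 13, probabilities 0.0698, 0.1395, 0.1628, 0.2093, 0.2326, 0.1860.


E[X] = 30*0.0698 + 43*0.1395 + 28*0.1628 + 40*0.2093 - 2*0.2326 + 13*0.1860
= 2.0940 + 5.9985 + 4.5584 + 8.3720 - 0.4652 + 2.4180
= 22.9757

E[X] = 22.9757


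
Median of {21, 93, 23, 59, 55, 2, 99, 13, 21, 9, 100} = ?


Sorted: 2, 9, 13, 21, 21, 23, 55, 59, 93, 99, 100
n = 11 (odd)
Middle value = 23

Median = 23


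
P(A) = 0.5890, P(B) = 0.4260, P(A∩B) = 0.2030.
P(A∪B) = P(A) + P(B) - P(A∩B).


P(A∪B) = 0.5890 + 0.4260 - 0.2030
= 1.0150 - 0.2030
= 0.8120

P(A∪B) = 0.8120


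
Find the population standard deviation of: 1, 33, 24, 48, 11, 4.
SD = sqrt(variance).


Mean = 20.1667
Variance = 277.8056
SD = sqrt(277.8056) = 16.6675

SD = 16.6675


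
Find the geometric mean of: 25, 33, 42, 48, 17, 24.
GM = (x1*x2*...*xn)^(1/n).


Product = 25 × 33 × 42 × 48 × 17 × 24 = 678585600
GM = 678585600^(1/6) = 29.6438

GM = 29.6438


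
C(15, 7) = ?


C(15,7) = 15!/(7! × 8!)
= 1307674368000/(5040 × 40320)
= 6435

C(15,7) = 6435


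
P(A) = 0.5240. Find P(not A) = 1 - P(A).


P(not A) = 1 - 0.5240 = 0.4760

P(not A) = 0.4760


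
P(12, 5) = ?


P(12,5) = 12!/7!
= 479001600/5040
= 95040

P(12,5) = 95040


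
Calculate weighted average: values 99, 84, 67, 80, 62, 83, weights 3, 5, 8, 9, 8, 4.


Numerator = 99*3 + 84*5 + 67*8 + 80*9 + 62*8 + 83*4 = 2801
Denominator = 3 + 5 + 8 + 9 + 8 + 4 = 37
WM = 2801/37 = 75.7027

WM = 75.7027


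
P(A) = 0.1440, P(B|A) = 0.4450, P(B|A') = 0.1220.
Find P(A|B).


P(B) = P(B|A)*P(A) + P(B|A')*P(A')
= 0.4450*0.1440 + 0.1220*0.8560
= 0.064080 + 0.104432 = 0.168512
P(A|B) = 0.064080/0.168512 = 0.3803

P(A|B) = 0.3803


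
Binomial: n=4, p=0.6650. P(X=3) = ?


C(4,3) = 4
p^3 = 0.294080
(1-p)^1 = 0.335000
P = 4 * 0.294080 * 0.335000 = 0.3941

P(X=3) = 0.3941


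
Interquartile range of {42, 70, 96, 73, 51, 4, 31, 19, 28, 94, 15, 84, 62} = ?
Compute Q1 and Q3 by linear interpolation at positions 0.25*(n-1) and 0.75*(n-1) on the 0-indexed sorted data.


Sorted: 4, 15, 19, 28, 31, 42, 51, 62, 70, 73, 84, 94, 96
Q1 (25th %ile) = 28.0000
Q3 (75th %ile) = 73.0000
IQR = 73.0000 - 28.0000 = 45.0000

IQR = 45.0000


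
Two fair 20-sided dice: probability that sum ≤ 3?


Total outcomes = 20×20 = 400
Favorable (sum ≤ 3): 3
P = 3/400 = 0.0075

P = 0.0075


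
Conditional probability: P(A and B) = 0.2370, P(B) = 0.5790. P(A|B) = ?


P(A|B) = 0.2370/0.5790 = 0.4093

P(A|B) = 0.4093


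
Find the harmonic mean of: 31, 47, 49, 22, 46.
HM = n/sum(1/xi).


Sum of reciprocals = 1/31 + 1/47 + 1/49 + 1/22 + 1/46 = 0.141136
HM = 5/0.141136 = 35.4267

HM = 35.4267


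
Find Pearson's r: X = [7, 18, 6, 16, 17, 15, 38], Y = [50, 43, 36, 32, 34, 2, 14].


Mean X = 16.7143, Mean Y = 30.1429
SD X = 9.764576, SD Y = 15.421956
Cov = -76.387755
r = -76.387755/(9.764576*15.421956) = -0.5073

r = -0.5073


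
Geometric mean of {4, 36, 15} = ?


Product = 4 × 36 × 15 = 2160
GM = 2160^(1/3) = 12.9266

GM = 12.9266


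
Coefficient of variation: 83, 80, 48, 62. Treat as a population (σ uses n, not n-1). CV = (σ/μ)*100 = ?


Mean = 68.2500
SD = 14.1841
CV = (14.1841/68.2500)*100 = 20.7825%

CV = 20.7825%


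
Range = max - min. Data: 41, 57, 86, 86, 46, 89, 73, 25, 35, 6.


Max = 89, Min = 6
Range = 89 - 6 = 83

Range = 83


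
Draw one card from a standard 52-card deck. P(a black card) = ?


26 black cards in 52 cards
P = 26/52 = 0.5000

P = 0.5000


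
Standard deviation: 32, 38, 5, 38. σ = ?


Mean = 28.2500
Variance = 186.1875
SD = sqrt(186.1875) = 13.6451

SD = 13.6451


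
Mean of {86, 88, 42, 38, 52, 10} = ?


Sum = 86 + 88 + 42 + 38 + 52 + 10 = 316
n = 6
Mean = 316/6 = 52.6667

Mean = 52.6667


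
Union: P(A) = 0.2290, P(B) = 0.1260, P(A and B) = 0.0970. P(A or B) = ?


P(A∪B) = 0.2290 + 0.1260 - 0.0970
= 0.3550 - 0.0970
= 0.2580

P(A∪B) = 0.2580


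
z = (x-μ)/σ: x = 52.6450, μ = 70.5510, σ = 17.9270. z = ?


z = (52.6450 - 70.5510)/17.9270
= -17.9060/17.9270
= -0.9988

z = -0.9988


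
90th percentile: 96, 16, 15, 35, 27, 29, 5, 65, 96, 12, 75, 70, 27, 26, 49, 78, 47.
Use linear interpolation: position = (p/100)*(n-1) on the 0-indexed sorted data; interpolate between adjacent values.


Sorted: 5, 12, 15, 16, 26, 27, 27, 29, 35, 47, 49, 65, 70, 75, 78, 96, 96
n = 17
Index = 90/100 * 16 = 14.4000
Lower = data[14] = 78, Upper = data[15] = 96
P90 = 78 + 0.4000*(18) = 85.2000

P90 = 85.2000


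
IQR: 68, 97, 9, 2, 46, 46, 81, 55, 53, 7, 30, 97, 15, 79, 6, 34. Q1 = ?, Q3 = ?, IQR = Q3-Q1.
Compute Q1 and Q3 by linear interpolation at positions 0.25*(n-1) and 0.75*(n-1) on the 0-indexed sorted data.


Sorted: 2, 6, 7, 9, 15, 30, 34, 46, 46, 53, 55, 68, 79, 81, 97, 97
Q1 (25th %ile) = 13.5000
Q3 (75th %ile) = 70.7500
IQR = 70.7500 - 13.5000 = 57.2500

IQR = 57.2500


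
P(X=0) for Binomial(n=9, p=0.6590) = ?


C(9,0) = 1
p^0 = 1.000000
(1-p)^9 = 6.234325e-05
P = 1 * 1.000000 * 6.234325e-05 = 6.2343e-05

P(X=0) = 6.2343e-05


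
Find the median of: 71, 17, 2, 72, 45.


Sorted: 2, 17, 45, 71, 72
n = 5 (odd)
Middle value = 45

Median = 45


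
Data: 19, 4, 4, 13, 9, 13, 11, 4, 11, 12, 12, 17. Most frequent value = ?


Frequencies: 4:3, 9:1, 11:2, 12:2, 13:2, 17:1, 19:1
Max frequency = 3
Mode = 4

Mode = 4


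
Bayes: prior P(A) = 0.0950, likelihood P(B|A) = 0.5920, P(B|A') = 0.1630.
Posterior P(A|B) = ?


P(B) = P(B|A)*P(A) + P(B|A')*P(A')
= 0.5920*0.0950 + 0.1630*0.9050
= 0.056240 + 0.147515 = 0.203755
P(A|B) = 0.056240/0.203755 = 0.2760

P(A|B) = 0.2760


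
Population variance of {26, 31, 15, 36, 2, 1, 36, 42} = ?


Mean = 23.6250
Squared deviations: 5.6406, 54.3906, 74.3906, 153.1406, 467.6406, 511.8906, 153.1406, 337.6406
Sum = 1757.8750
Variance = 1757.8750/8 = 219.7344

Variance = 219.7344


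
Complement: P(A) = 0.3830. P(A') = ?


P(not A) = 1 - 0.3830 = 0.6170

P(not A) = 0.6170


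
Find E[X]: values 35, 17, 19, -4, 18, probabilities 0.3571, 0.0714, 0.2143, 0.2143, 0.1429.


E[X] = 35*0.3571 + 17*0.0714 + 19*0.2143 - 4*0.2143 + 18*0.1429
= 12.4985 + 1.2138 + 4.0717 - 0.8572 + 2.5722
= 19.4990

E[X] = 19.4990


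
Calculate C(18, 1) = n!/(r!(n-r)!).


C(18,1) = 18!/(1! × 17!)
= 6402373705728000/(1 × 355687428096000)
= 18

C(18,1) = 18


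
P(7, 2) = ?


P(7,2) = 7!/5!
= 5040/120
= 42

P(7,2) = 42


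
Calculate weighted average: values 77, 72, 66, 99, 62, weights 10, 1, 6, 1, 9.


Numerator = 77*10 + 72*1 + 66*6 + 99*1 + 62*9 = 1895
Denominator = 10 + 1 + 6 + 1 + 9 = 27
WM = 1895/27 = 70.1852

WM = 70.1852


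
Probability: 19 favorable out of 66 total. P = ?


P = 19/66 = 0.2879

P = 0.2879


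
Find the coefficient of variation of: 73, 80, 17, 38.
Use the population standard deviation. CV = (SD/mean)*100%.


Mean = 52.0000
SD = 25.7196
CV = (25.7196/52.0000)*100 = 49.4609%

CV = 49.4609%


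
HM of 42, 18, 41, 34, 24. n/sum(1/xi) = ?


Sum of reciprocals = 1/42 + 1/18 + 1/41 + 1/34 + 1/24 = 0.174834
HM = 5/0.174834 = 28.5986

HM = 28.5986


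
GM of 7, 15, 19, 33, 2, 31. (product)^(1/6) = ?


Product = 7 × 15 × 19 × 33 × 2 × 31 = 4081770
GM = 4081770^(1/6) = 12.6418

GM = 12.6418


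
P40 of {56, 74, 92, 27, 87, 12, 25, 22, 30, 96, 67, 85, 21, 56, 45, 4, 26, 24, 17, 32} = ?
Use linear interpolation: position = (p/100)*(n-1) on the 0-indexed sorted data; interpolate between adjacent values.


Sorted: 4, 12, 17, 21, 22, 24, 25, 26, 27, 30, 32, 45, 56, 56, 67, 74, 85, 87, 92, 96
n = 20
Index = 40/100 * 19 = 7.6000
Lower = data[7] = 26, Upper = data[8] = 27
P40 = 26 + 0.6000*(1) = 26.6000

P40 = 26.6000


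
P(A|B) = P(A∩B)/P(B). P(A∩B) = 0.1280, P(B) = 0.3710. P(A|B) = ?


P(A|B) = 0.1280/0.3710 = 0.3450

P(A|B) = 0.3450


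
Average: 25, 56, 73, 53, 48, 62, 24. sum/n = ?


Sum = 25 + 56 + 73 + 53 + 48 + 62 + 24 = 341
n = 7
Mean = 341/7 = 48.7143

Mean = 48.7143


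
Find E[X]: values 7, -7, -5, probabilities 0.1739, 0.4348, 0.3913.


E[X] = 7*0.1739 - 7*0.4348 - 5*0.3913
= 1.2173 - 3.0436 - 1.9565
= -3.7828

E[X] = -3.7828


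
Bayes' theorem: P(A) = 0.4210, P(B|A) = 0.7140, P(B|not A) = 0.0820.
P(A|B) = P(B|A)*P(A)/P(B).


P(B) = P(B|A)*P(A) + P(B|A')*P(A')
= 0.7140*0.4210 + 0.0820*0.5790
= 0.300594 + 0.047478 = 0.348072
P(A|B) = 0.300594/0.348072 = 0.8636

P(A|B) = 0.8636


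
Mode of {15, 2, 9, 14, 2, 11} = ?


Frequencies: 2:2, 9:1, 11:1, 14:1, 15:1
Max frequency = 2
Mode = 2

Mode = 2


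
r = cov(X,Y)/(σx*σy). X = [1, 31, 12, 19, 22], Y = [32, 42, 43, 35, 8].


Mean X = 17.0000, Mean Y = 32.0000
SD X = 10.059821, SD Y = 12.696456
Cov = -5.800000
r = -5.800000/(10.059821*12.696456) = -0.0454

r = -0.0454


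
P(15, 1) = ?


P(15,1) = 15!/14!
= 1307674368000/87178291200
= 15

P(15,1) = 15


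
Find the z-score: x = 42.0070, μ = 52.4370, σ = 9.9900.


z = (42.0070 - 52.4370)/9.9900
= -10.4300/9.9900
= -1.0440

z = -1.0440


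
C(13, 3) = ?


C(13,3) = 13!/(3! × 10!)
= 6227020800/(6 × 3628800)
= 286

C(13,3) = 286


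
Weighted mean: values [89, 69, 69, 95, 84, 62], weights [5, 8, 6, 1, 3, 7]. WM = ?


Numerator = 89*5 + 69*8 + 69*6 + 95*1 + 84*3 + 62*7 = 2192
Denominator = 5 + 8 + 6 + 1 + 3 + 7 = 30
WM = 2192/30 = 73.0667

WM = 73.0667


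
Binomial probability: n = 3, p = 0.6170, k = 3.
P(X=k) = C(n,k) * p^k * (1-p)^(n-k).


C(3,3) = 1
p^3 = 0.234885
(1-p)^0 = 1.000000
P = 1 * 0.234885 * 1.000000 = 0.2349

P(X=3) = 0.2349


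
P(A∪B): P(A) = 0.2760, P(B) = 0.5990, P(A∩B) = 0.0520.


P(A∪B) = 0.2760 + 0.5990 - 0.0520
= 0.8750 - 0.0520
= 0.8230

P(A∪B) = 0.8230


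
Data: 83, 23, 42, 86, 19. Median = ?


Sorted: 19, 23, 42, 83, 86
n = 5 (odd)
Middle value = 42

Median = 42


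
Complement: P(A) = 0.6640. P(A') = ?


P(not A) = 1 - 0.6640 = 0.3360

P(not A) = 0.3360


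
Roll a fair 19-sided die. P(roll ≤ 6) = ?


Favorable outcomes (roll ≤ 6): 6
Total outcomes = 19
P = 6/19 = 0.3158

P = 0.3158


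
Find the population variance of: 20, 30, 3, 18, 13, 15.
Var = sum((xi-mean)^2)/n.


Mean = 16.5000
Squared deviations: 12.2500, 182.2500, 182.2500, 2.2500, 12.2500, 2.2500
Sum = 393.5000
Variance = 393.5000/6 = 65.5833

Variance = 65.5833


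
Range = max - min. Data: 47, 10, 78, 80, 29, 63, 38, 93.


Max = 93, Min = 10
Range = 93 - 10 = 83

Range = 83


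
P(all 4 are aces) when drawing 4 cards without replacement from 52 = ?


P(all aces) = (4/52) × (3/51) × (2/50) × (1/49)
= 3.6938e-06

P = 3.6938e-06


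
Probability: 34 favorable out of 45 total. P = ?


P = 34/45 = 0.7556

P = 0.7556


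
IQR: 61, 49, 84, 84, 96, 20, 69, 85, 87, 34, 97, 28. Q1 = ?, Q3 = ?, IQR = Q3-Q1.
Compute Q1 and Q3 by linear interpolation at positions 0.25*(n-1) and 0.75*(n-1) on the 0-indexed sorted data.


Sorted: 20, 28, 34, 49, 61, 69, 84, 84, 85, 87, 96, 97
Q1 (25th %ile) = 45.2500
Q3 (75th %ile) = 85.5000
IQR = 85.5000 - 45.2500 = 40.2500

IQR = 40.2500


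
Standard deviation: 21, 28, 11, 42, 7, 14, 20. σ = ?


Mean = 20.4286
Variance = 119.1020
SD = sqrt(119.1020) = 10.9134

SD = 10.9134


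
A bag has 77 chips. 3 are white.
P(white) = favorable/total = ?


P = 3/77 = 0.0390

P = 0.0390


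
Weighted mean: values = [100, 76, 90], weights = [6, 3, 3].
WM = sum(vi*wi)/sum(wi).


Numerator = 100*6 + 76*3 + 90*3 = 1098
Denominator = 6 + 3 + 3 = 12
WM = 1098/12 = 91.5000

WM = 91.5000


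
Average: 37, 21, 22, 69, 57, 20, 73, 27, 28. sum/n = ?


Sum = 37 + 21 + 22 + 69 + 57 + 20 + 73 + 27 + 28 = 354
n = 9
Mean = 354/9 = 39.3333

Mean = 39.3333


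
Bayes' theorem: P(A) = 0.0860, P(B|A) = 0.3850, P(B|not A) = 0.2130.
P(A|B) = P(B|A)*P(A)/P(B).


P(B) = P(B|A)*P(A) + P(B|A')*P(A')
= 0.3850*0.0860 + 0.2130*0.9140
= 0.033110 + 0.194682 = 0.227792
P(A|B) = 0.033110/0.227792 = 0.1454

P(A|B) = 0.1454


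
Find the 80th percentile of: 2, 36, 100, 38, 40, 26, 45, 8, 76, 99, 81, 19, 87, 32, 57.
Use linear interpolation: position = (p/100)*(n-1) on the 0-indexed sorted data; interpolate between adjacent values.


Sorted: 2, 8, 19, 26, 32, 36, 38, 40, 45, 57, 76, 81, 87, 99, 100
n = 15
Index = 80/100 * 14 = 11.2000
Lower = data[11] = 81, Upper = data[12] = 87
P80 = 81 + 0.2000*(6) = 82.2000

P80 = 82.2000


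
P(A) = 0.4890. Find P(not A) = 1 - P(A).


P(not A) = 1 - 0.4890 = 0.5110

P(not A) = 0.5110


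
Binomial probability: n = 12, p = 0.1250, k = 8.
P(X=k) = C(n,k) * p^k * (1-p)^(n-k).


C(12,8) = 495
p^8 = 5.960464e-08
(1-p)^4 = 0.586182
P = 495 * 5.960464e-08 * 0.586182 = 1.7295e-05

P(X=8) = 1.7295e-05


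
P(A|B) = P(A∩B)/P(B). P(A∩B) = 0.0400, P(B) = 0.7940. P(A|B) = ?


P(A|B) = 0.0400/0.7940 = 0.0504

P(A|B) = 0.0504


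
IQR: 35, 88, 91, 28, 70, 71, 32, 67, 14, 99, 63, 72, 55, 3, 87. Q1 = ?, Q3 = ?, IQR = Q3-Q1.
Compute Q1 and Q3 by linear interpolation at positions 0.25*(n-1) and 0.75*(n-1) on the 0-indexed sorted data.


Sorted: 3, 14, 28, 32, 35, 55, 63, 67, 70, 71, 72, 87, 88, 91, 99
Q1 (25th %ile) = 33.5000
Q3 (75th %ile) = 79.5000
IQR = 79.5000 - 33.5000 = 46.0000

IQR = 46.0000


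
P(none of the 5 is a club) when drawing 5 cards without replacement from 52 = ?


P(no clubs) = (39/52) × (38/51) × (37/50) × (36/49) × (35/48)
= 0.2215

P = 0.2215


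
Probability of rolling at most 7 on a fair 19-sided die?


Favorable outcomes (roll ≤ 7): 7
Total outcomes = 19
P = 7/19 = 0.3684

P = 0.3684


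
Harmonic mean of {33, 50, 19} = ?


Sum of reciprocals = 1/33 + 1/50 + 1/19 = 0.102935
HM = 3/0.102935 = 29.1447

HM = 29.1447


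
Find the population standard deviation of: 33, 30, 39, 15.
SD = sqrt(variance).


Mean = 29.2500
Variance = 78.1875
SD = sqrt(78.1875) = 8.8424

SD = 8.8424


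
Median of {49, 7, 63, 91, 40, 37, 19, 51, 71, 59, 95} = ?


Sorted: 7, 19, 37, 40, 49, 51, 59, 63, 71, 91, 95
n = 11 (odd)
Middle value = 51

Median = 51


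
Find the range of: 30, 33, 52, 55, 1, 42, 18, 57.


Max = 57, Min = 1
Range = 57 - 1 = 56

Range = 56


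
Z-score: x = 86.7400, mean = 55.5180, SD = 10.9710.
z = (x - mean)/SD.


z = (86.7400 - 55.5180)/10.9710
= 31.2220/10.9710
= 2.8459

z = 2.8459


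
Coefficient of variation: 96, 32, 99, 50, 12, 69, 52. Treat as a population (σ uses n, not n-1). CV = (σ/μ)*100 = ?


Mean = 58.5714
SD = 29.6063
CV = (29.6063/58.5714)*100 = 50.5473%

CV = 50.5473%


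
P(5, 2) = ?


P(5,2) = 5!/3!
= 120/6
= 20

P(5,2) = 20


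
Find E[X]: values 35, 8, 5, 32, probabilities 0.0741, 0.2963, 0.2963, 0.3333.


E[X] = 35*0.0741 + 8*0.2963 + 5*0.2963 + 32*0.3333
= 2.5935 + 2.3704 + 1.4815 + 10.6656
= 17.1110

E[X] = 17.1110


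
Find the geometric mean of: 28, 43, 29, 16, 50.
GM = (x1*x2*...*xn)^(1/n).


Product = 28 × 43 × 29 × 16 × 50 = 27932800
GM = 27932800^(1/5) = 30.8477

GM = 30.8477


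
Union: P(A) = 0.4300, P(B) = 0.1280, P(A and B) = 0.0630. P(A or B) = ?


P(A∪B) = 0.4300 + 0.1280 - 0.0630
= 0.5580 - 0.0630
= 0.4950

P(A∪B) = 0.4950


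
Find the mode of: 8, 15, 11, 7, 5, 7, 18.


Frequencies: 5:1, 7:2, 8:1, 11:1, 15:1, 18:1
Max frequency = 2
Mode = 7

Mode = 7


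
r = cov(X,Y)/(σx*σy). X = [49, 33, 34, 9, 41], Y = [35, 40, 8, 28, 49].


Mean X = 33.2000, Mean Y = 32.0000
SD X = 13.392535, SD Y = 13.813037
Cov = 51.200000
r = 51.200000/(13.392535*13.813037) = 0.2768

r = 0.2768


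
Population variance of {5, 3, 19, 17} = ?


Mean = 11.0000
Squared deviations: 36.0000, 64.0000, 64.0000, 36.0000
Sum = 200.0000
Variance = 200.0000/4 = 50.0000

Variance = 50.0000


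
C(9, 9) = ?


C(9,9) = 9!/(9! × 0!)
= 362880/(362880 × 1)
= 1

C(9,9) = 1


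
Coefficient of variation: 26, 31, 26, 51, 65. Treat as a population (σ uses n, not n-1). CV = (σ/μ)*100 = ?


Mean = 39.8000
SD = 15.6128
CV = (15.6128/39.8000)*100 = 39.2282%

CV = 39.2282%


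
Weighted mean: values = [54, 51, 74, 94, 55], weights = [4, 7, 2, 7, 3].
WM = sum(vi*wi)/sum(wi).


Numerator = 54*4 + 51*7 + 74*2 + 94*7 + 55*3 = 1544
Denominator = 4 + 7 + 2 + 7 + 3 = 23
WM = 1544/23 = 67.1304

WM = 67.1304


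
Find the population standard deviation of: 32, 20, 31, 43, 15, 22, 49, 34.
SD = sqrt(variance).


Mean = 30.7500
Variance = 116.9375
SD = sqrt(116.9375) = 10.8138

SD = 10.8138


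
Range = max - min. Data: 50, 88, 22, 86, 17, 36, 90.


Max = 90, Min = 17
Range = 90 - 17 = 73

Range = 73


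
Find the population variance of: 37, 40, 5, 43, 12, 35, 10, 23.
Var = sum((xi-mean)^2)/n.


Mean = 25.6250
Squared deviations: 129.3906, 206.6406, 425.3906, 301.8906, 185.6406, 87.8906, 244.1406, 6.8906
Sum = 1587.8750
Variance = 1587.8750/8 = 198.4844

Variance = 198.4844


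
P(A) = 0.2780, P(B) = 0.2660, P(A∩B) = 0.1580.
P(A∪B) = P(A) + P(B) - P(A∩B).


P(A∪B) = 0.2780 + 0.2660 - 0.1580
= 0.5440 - 0.1580
= 0.3860

P(A∪B) = 0.3860


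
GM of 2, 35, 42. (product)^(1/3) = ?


Product = 2 × 35 × 42 = 2940
GM = 2940^(1/3) = 14.3257

GM = 14.3257


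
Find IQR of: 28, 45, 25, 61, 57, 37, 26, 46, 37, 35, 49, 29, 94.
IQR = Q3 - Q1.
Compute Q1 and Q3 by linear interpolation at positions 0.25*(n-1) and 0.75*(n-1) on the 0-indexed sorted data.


Sorted: 25, 26, 28, 29, 35, 37, 37, 45, 46, 49, 57, 61, 94
Q1 (25th %ile) = 29.0000
Q3 (75th %ile) = 49.0000
IQR = 49.0000 - 29.0000 = 20.0000

IQR = 20.0000


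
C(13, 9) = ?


C(13,9) = 13!/(9! × 4!)
= 6227020800/(362880 × 24)
= 715

C(13,9) = 715


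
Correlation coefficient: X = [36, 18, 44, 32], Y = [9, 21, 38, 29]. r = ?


Mean X = 32.5000, Mean Y = 24.2500
SD X = 9.420722, SD Y = 10.662434
Cov = 37.375000
r = 37.375000/(9.420722*10.662434) = 0.3721

r = 0.3721


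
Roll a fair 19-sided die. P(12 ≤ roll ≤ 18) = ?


Favorable outcomes (12 ≤ roll ≤ 18): 7
Total outcomes = 19
P = 7/19 = 0.3684

P = 0.3684


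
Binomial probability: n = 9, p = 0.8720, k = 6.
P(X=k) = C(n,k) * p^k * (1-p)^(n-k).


C(9,6) = 84
p^6 = 0.439642
(1-p)^3 = 0.002097
P = 84 * 0.439642 * 0.002097 = 0.0774

P(X=6) = 0.0774


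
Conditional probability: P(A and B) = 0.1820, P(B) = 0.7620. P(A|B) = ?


P(A|B) = 0.1820/0.7620 = 0.2388

P(A|B) = 0.2388


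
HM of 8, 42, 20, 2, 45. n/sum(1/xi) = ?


Sum of reciprocals = 1/8 + 1/42 + 1/20 + 1/2 + 1/45 = 0.721032
HM = 5/0.721032 = 6.9345

HM = 6.9345


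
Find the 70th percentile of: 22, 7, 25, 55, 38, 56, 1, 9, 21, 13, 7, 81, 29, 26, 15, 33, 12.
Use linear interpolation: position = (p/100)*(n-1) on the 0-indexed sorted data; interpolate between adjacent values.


Sorted: 1, 7, 7, 9, 12, 13, 15, 21, 22, 25, 26, 29, 33, 38, 55, 56, 81
n = 17
Index = 70/100 * 16 = 11.2000
Lower = data[11] = 29, Upper = data[12] = 33
P70 = 29 + 0.2000*(4) = 29.8000

P70 = 29.8000


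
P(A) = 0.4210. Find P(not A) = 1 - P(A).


P(not A) = 1 - 0.4210 = 0.5790

P(not A) = 0.5790


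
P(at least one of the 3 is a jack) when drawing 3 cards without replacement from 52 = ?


P(at least one) = 1 - P(none)
P(none) = (48/52) × (47/51) × (46/50) = 0.782624
P(at least one) = 1 - 0.782624 = 0.2174

P = 0.2174


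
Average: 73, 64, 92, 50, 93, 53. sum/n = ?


Sum = 73 + 64 + 92 + 50 + 93 + 53 = 425
n = 6
Mean = 425/6 = 70.8333

Mean = 70.8333


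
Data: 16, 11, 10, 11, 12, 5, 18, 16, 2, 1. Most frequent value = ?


Frequencies: 1:1, 2:1, 5:1, 10:1, 11:2, 12:1, 16:2, 18:1
Max frequency = 2
Mode = 11, 16

Mode = 11, 16


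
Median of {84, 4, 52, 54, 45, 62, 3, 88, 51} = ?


Sorted: 3, 4, 45, 51, 52, 54, 62, 84, 88
n = 9 (odd)
Middle value = 52

Median = 52


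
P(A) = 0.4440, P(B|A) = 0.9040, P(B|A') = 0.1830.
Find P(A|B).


P(B) = P(B|A)*P(A) + P(B|A')*P(A')
= 0.9040*0.4440 + 0.1830*0.5560
= 0.401376 + 0.101748 = 0.503124
P(A|B) = 0.401376/0.503124 = 0.7978

P(A|B) = 0.7978


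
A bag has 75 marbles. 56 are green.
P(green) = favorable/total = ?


P = 56/75 = 0.7467

P = 0.7467


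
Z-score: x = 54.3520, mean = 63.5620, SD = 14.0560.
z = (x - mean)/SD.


z = (54.3520 - 63.5620)/14.0560
= -9.2100/14.0560
= -0.6552

z = -0.6552


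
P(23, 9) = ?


P(23,9) = 23!/14!
= 25852016738884976640000/87178291200
= 296541907200

P(23,9) = 296541907200


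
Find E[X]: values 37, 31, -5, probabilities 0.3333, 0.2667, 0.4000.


E[X] = 37*0.3333 + 31*0.2667 - 5*0.4000
= 12.3321 + 8.2677 - 2.0000
= 18.5998

E[X] = 18.5998


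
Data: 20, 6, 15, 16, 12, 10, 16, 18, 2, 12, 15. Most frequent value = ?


Frequencies: 2:1, 6:1, 10:1, 12:2, 15:2, 16:2, 18:1, 20:1
Max frequency = 2
Mode = 12, 15, 16

Mode = 12, 15, 16


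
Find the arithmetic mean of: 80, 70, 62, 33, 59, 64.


Sum = 80 + 70 + 62 + 33 + 59 + 64 = 368
n = 6
Mean = 368/6 = 61.3333

Mean = 61.3333


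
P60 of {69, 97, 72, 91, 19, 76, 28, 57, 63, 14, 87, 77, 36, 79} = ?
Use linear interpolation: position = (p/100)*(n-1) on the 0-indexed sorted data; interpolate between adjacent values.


Sorted: 14, 19, 28, 36, 57, 63, 69, 72, 76, 77, 79, 87, 91, 97
n = 14
Index = 60/100 * 13 = 7.8000
Lower = data[7] = 72, Upper = data[8] = 76
P60 = 72 + 0.8000*(4) = 75.2000

P60 = 75.2000


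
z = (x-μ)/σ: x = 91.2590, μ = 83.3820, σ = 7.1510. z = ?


z = (91.2590 - 83.3820)/7.1510
= 7.8770/7.1510
= 1.1015

z = 1.1015


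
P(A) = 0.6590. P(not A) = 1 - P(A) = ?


P(not A) = 1 - 0.6590 = 0.3410

P(not A) = 0.3410


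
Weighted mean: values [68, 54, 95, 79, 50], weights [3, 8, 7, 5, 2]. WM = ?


Numerator = 68*3 + 54*8 + 95*7 + 79*5 + 50*2 = 1796
Denominator = 3 + 8 + 7 + 5 + 2 = 25
WM = 1796/25 = 71.8400

WM = 71.8400


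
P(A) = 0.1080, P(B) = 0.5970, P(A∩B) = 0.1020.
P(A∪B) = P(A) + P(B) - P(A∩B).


P(A∪B) = 0.1080 + 0.5970 - 0.1020
= 0.7050 - 0.1020
= 0.6030

P(A∪B) = 0.6030


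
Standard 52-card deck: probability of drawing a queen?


4 queens in 52 cards
P = 4/52 = 0.0769

P = 0.0769


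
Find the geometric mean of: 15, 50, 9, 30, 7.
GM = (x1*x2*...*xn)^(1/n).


Product = 15 × 50 × 9 × 30 × 7 = 1417500
GM = 1417500^(1/5) = 16.9944

GM = 16.9944


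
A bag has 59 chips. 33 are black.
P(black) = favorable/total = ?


P = 33/59 = 0.5593

P = 0.5593


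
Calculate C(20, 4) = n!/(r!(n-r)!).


C(20,4) = 20!/(4! × 16!)
= 2432902008176640000/(24 × 20922789888000)
= 4845

C(20,4) = 4845


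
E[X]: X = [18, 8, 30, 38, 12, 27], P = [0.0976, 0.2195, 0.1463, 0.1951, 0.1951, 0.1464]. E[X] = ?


E[X] = 18*0.0976 + 8*0.2195 + 30*0.1463 + 38*0.1951 + 12*0.1951 + 27*0.1464
= 1.7568 + 1.7560 + 4.3890 + 7.4138 + 2.3412 + 3.9528
= 21.6096

E[X] = 21.6096


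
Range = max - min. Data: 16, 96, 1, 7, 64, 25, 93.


Max = 96, Min = 1
Range = 96 - 1 = 95

Range = 95


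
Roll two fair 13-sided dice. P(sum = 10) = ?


Total outcomes = 13×13 = 169
Favorable (sum = 10): 9
P = 9/169 = 0.0533

P = 0.0533


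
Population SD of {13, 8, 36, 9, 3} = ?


Mean = 13.8000
Variance = 133.3600
SD = sqrt(133.3600) = 11.5482

SD = 11.5482


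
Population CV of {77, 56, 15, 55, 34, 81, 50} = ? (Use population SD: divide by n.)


Mean = 52.5714
SD = 21.3331
CV = (21.3331/52.5714)*100 = 40.5793%

CV = 40.5793%


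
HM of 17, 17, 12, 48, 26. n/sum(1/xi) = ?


Sum of reciprocals = 1/17 + 1/17 + 1/12 + 1/48 + 1/26 = 0.260275
HM = 5/0.260275 = 19.2104

HM = 19.2104


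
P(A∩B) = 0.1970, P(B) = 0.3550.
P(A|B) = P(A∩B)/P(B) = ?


P(A|B) = 0.1970/0.3550 = 0.5549

P(A|B) = 0.5549


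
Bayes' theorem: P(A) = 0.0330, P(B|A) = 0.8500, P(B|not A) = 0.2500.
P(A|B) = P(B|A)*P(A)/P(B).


P(B) = P(B|A)*P(A) + P(B|A')*P(A')
= 0.8500*0.0330 + 0.2500*0.9670
= 0.028050 + 0.241750 = 0.269800
P(A|B) = 0.028050/0.269800 = 0.1040

P(A|B) = 0.1040


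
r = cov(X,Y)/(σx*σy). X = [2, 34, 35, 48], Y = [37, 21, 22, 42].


Mean X = 29.7500, Mean Y = 30.5000
SD X = 16.946607, SD Y = 9.178780
Cov = -13.875000
r = -13.875000/(16.946607*9.178780) = -0.0892

r = -0.0892


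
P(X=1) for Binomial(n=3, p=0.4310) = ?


C(3,1) = 3
p^1 = 0.431000
(1-p)^2 = 0.323761
P = 3 * 0.431000 * 0.323761 = 0.4186

P(X=1) = 0.4186


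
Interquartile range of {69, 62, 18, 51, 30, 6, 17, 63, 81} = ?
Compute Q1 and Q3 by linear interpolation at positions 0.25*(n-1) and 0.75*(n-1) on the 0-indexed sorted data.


Sorted: 6, 17, 18, 30, 51, 62, 63, 69, 81
Q1 (25th %ile) = 18.0000
Q3 (75th %ile) = 63.0000
IQR = 63.0000 - 18.0000 = 45.0000

IQR = 45.0000


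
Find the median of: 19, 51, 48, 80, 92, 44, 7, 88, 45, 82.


Sorted: 7, 19, 44, 45, 48, 51, 80, 82, 88, 92
n = 10 (even)
Middle values: 48 and 51
Median = (48+51)/2 = 49.5000

Median = 49.5000


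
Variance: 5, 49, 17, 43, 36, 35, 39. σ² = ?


Mean = 32.0000
Squared deviations: 729.0000, 289.0000, 225.0000, 121.0000, 16.0000, 9.0000, 49.0000
Sum = 1438.0000
Variance = 1438.0000/7 = 205.4286

Variance = 205.4286


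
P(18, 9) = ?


P(18,9) = 18!/9!
= 6402373705728000/362880
= 17643225600

P(18,9) = 17643225600


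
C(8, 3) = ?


C(8,3) = 8!/(3! × 5!)
= 40320/(6 × 120)
= 56

C(8,3) = 56


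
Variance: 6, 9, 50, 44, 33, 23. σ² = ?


Mean = 27.5000
Squared deviations: 462.2500, 342.2500, 506.2500, 272.2500, 30.2500, 20.2500
Sum = 1633.5000
Variance = 1633.5000/6 = 272.2500

Variance = 272.2500


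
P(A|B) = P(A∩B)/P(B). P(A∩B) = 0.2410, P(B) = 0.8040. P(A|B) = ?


P(A|B) = 0.2410/0.8040 = 0.2998

P(A|B) = 0.2998


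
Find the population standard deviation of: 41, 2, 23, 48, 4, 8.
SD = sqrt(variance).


Mean = 21.0000
Variance = 325.3333
SD = sqrt(325.3333) = 18.0370

SD = 18.0370


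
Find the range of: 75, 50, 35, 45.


Max = 75, Min = 35
Range = 75 - 35 = 40

Range = 40


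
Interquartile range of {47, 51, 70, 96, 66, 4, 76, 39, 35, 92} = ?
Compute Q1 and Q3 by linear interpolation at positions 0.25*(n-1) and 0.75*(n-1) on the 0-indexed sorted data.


Sorted: 4, 35, 39, 47, 51, 66, 70, 76, 92, 96
Q1 (25th %ile) = 41.0000
Q3 (75th %ile) = 74.5000
IQR = 74.5000 - 41.0000 = 33.5000

IQR = 33.5000


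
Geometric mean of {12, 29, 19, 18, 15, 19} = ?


Product = 12 × 29 × 19 × 18 × 15 × 19 = 33919560
GM = 33919560^(1/6) = 17.9918

GM = 17.9918


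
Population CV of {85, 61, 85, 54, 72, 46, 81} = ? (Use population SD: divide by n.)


Mean = 69.1429
SD = 14.5546
CV = (14.5546/69.1429)*100 = 21.0501%

CV = 21.0501%


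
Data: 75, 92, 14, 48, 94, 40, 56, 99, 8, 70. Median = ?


Sorted: 8, 14, 40, 48, 56, 70, 75, 92, 94, 99
n = 10 (even)
Middle values: 56 and 70
Median = (56+70)/2 = 63.0000

Median = 63.0000


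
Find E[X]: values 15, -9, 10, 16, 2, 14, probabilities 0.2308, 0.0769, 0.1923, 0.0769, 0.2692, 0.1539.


E[X] = 15*0.2308 - 9*0.0769 + 10*0.1923 + 16*0.0769 + 2*0.2692 + 14*0.1539
= 3.4620 - 0.6921 + 1.9230 + 1.2304 + 0.5384 + 2.1546
= 8.6163

E[X] = 8.6163
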